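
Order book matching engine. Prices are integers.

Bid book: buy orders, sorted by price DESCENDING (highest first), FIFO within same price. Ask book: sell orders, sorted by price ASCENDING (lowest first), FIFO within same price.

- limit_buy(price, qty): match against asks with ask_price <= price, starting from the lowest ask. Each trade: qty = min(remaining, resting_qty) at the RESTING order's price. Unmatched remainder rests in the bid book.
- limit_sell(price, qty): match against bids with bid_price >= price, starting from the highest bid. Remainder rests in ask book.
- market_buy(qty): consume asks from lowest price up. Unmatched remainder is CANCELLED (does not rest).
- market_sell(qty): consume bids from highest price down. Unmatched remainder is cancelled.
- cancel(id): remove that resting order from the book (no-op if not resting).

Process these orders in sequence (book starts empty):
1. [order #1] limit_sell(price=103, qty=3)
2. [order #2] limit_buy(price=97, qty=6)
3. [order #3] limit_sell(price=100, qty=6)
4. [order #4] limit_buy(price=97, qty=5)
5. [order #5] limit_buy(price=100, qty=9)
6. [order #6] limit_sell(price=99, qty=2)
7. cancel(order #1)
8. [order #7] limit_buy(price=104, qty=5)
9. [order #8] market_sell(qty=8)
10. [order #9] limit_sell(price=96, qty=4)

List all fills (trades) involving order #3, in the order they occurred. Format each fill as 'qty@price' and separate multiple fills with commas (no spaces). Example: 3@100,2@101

Answer: 6@100

Derivation:
After op 1 [order #1] limit_sell(price=103, qty=3): fills=none; bids=[-] asks=[#1:3@103]
After op 2 [order #2] limit_buy(price=97, qty=6): fills=none; bids=[#2:6@97] asks=[#1:3@103]
After op 3 [order #3] limit_sell(price=100, qty=6): fills=none; bids=[#2:6@97] asks=[#3:6@100 #1:3@103]
After op 4 [order #4] limit_buy(price=97, qty=5): fills=none; bids=[#2:6@97 #4:5@97] asks=[#3:6@100 #1:3@103]
After op 5 [order #5] limit_buy(price=100, qty=9): fills=#5x#3:6@100; bids=[#5:3@100 #2:6@97 #4:5@97] asks=[#1:3@103]
After op 6 [order #6] limit_sell(price=99, qty=2): fills=#5x#6:2@100; bids=[#5:1@100 #2:6@97 #4:5@97] asks=[#1:3@103]
After op 7 cancel(order #1): fills=none; bids=[#5:1@100 #2:6@97 #4:5@97] asks=[-]
After op 8 [order #7] limit_buy(price=104, qty=5): fills=none; bids=[#7:5@104 #5:1@100 #2:6@97 #4:5@97] asks=[-]
After op 9 [order #8] market_sell(qty=8): fills=#7x#8:5@104 #5x#8:1@100 #2x#8:2@97; bids=[#2:4@97 #4:5@97] asks=[-]
After op 10 [order #9] limit_sell(price=96, qty=4): fills=#2x#9:4@97; bids=[#4:5@97] asks=[-]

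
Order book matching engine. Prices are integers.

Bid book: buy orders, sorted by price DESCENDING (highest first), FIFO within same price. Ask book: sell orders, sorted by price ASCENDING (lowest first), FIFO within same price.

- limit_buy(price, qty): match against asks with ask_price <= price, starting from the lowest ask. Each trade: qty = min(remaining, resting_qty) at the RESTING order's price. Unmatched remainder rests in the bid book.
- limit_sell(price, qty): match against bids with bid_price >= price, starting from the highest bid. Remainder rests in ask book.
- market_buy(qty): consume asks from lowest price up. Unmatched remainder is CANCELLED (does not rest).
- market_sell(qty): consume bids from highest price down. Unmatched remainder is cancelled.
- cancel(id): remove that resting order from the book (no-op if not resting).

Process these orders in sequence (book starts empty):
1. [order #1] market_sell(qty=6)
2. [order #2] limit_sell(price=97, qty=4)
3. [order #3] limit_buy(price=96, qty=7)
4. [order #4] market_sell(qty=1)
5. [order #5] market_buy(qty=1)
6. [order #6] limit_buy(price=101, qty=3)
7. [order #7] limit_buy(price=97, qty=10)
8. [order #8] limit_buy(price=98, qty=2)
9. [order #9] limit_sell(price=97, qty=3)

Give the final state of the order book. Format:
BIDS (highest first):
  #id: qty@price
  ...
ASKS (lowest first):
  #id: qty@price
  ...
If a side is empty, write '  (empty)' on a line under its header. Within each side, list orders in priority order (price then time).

After op 1 [order #1] market_sell(qty=6): fills=none; bids=[-] asks=[-]
After op 2 [order #2] limit_sell(price=97, qty=4): fills=none; bids=[-] asks=[#2:4@97]
After op 3 [order #3] limit_buy(price=96, qty=7): fills=none; bids=[#3:7@96] asks=[#2:4@97]
After op 4 [order #4] market_sell(qty=1): fills=#3x#4:1@96; bids=[#3:6@96] asks=[#2:4@97]
After op 5 [order #5] market_buy(qty=1): fills=#5x#2:1@97; bids=[#3:6@96] asks=[#2:3@97]
After op 6 [order #6] limit_buy(price=101, qty=3): fills=#6x#2:3@97; bids=[#3:6@96] asks=[-]
After op 7 [order #7] limit_buy(price=97, qty=10): fills=none; bids=[#7:10@97 #3:6@96] asks=[-]
After op 8 [order #8] limit_buy(price=98, qty=2): fills=none; bids=[#8:2@98 #7:10@97 #3:6@96] asks=[-]
After op 9 [order #9] limit_sell(price=97, qty=3): fills=#8x#9:2@98 #7x#9:1@97; bids=[#7:9@97 #3:6@96] asks=[-]

Answer: BIDS (highest first):
  #7: 9@97
  #3: 6@96
ASKS (lowest first):
  (empty)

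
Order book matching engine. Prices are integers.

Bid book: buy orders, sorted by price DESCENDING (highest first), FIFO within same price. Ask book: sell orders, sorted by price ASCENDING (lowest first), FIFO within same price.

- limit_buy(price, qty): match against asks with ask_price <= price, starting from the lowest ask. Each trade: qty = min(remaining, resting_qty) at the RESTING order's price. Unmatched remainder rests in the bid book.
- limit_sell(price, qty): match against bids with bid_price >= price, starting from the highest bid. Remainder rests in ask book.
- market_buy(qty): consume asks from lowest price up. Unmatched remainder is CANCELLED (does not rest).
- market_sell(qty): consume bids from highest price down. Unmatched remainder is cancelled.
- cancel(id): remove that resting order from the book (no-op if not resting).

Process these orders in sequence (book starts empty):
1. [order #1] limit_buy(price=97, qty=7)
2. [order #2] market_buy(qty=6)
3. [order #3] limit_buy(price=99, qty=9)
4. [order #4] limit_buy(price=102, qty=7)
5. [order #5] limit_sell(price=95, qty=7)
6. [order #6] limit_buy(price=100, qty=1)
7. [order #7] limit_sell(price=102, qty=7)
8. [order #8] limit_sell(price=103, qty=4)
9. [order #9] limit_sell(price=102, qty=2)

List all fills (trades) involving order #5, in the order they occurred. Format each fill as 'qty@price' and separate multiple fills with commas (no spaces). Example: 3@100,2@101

Answer: 7@102

Derivation:
After op 1 [order #1] limit_buy(price=97, qty=7): fills=none; bids=[#1:7@97] asks=[-]
After op 2 [order #2] market_buy(qty=6): fills=none; bids=[#1:7@97] asks=[-]
After op 3 [order #3] limit_buy(price=99, qty=9): fills=none; bids=[#3:9@99 #1:7@97] asks=[-]
After op 4 [order #4] limit_buy(price=102, qty=7): fills=none; bids=[#4:7@102 #3:9@99 #1:7@97] asks=[-]
After op 5 [order #5] limit_sell(price=95, qty=7): fills=#4x#5:7@102; bids=[#3:9@99 #1:7@97] asks=[-]
After op 6 [order #6] limit_buy(price=100, qty=1): fills=none; bids=[#6:1@100 #3:9@99 #1:7@97] asks=[-]
After op 7 [order #7] limit_sell(price=102, qty=7): fills=none; bids=[#6:1@100 #3:9@99 #1:7@97] asks=[#7:7@102]
After op 8 [order #8] limit_sell(price=103, qty=4): fills=none; bids=[#6:1@100 #3:9@99 #1:7@97] asks=[#7:7@102 #8:4@103]
After op 9 [order #9] limit_sell(price=102, qty=2): fills=none; bids=[#6:1@100 #3:9@99 #1:7@97] asks=[#7:7@102 #9:2@102 #8:4@103]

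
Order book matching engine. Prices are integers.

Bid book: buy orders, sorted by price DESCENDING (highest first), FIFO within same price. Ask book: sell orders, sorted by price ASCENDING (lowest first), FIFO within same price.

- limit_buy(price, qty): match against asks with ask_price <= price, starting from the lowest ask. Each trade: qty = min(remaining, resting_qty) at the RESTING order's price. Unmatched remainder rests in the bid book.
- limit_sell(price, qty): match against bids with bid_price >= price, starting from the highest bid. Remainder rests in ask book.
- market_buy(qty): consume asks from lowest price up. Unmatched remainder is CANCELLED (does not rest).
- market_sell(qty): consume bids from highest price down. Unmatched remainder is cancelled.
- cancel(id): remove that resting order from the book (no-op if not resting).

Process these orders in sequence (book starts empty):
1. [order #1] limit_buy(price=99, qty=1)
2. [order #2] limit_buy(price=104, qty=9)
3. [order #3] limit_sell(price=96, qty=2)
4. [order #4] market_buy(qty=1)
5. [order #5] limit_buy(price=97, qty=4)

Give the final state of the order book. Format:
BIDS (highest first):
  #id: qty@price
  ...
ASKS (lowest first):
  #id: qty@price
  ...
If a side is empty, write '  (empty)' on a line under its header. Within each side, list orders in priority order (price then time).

After op 1 [order #1] limit_buy(price=99, qty=1): fills=none; bids=[#1:1@99] asks=[-]
After op 2 [order #2] limit_buy(price=104, qty=9): fills=none; bids=[#2:9@104 #1:1@99] asks=[-]
After op 3 [order #3] limit_sell(price=96, qty=2): fills=#2x#3:2@104; bids=[#2:7@104 #1:1@99] asks=[-]
After op 4 [order #4] market_buy(qty=1): fills=none; bids=[#2:7@104 #1:1@99] asks=[-]
After op 5 [order #5] limit_buy(price=97, qty=4): fills=none; bids=[#2:7@104 #1:1@99 #5:4@97] asks=[-]

Answer: BIDS (highest first):
  #2: 7@104
  #1: 1@99
  #5: 4@97
ASKS (lowest first):
  (empty)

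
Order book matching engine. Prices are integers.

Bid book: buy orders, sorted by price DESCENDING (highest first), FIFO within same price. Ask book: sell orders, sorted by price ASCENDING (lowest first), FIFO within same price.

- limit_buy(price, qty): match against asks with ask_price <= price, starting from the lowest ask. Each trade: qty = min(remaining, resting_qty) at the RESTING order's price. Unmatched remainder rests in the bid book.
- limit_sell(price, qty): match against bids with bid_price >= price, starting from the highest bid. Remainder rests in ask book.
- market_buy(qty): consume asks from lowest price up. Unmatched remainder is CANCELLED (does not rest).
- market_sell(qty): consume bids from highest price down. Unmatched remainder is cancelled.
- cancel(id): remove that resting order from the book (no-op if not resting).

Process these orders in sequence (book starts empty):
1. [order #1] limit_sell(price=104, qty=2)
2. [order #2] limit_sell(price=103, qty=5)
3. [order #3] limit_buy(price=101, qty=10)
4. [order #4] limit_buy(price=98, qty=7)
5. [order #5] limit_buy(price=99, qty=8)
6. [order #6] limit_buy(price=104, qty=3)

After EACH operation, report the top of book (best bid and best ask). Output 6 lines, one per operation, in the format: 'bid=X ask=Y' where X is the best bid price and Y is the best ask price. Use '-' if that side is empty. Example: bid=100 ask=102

Answer: bid=- ask=104
bid=- ask=103
bid=101 ask=103
bid=101 ask=103
bid=101 ask=103
bid=101 ask=103

Derivation:
After op 1 [order #1] limit_sell(price=104, qty=2): fills=none; bids=[-] asks=[#1:2@104]
After op 2 [order #2] limit_sell(price=103, qty=5): fills=none; bids=[-] asks=[#2:5@103 #1:2@104]
After op 3 [order #3] limit_buy(price=101, qty=10): fills=none; bids=[#3:10@101] asks=[#2:5@103 #1:2@104]
After op 4 [order #4] limit_buy(price=98, qty=7): fills=none; bids=[#3:10@101 #4:7@98] asks=[#2:5@103 #1:2@104]
After op 5 [order #5] limit_buy(price=99, qty=8): fills=none; bids=[#3:10@101 #5:8@99 #4:7@98] asks=[#2:5@103 #1:2@104]
After op 6 [order #6] limit_buy(price=104, qty=3): fills=#6x#2:3@103; bids=[#3:10@101 #5:8@99 #4:7@98] asks=[#2:2@103 #1:2@104]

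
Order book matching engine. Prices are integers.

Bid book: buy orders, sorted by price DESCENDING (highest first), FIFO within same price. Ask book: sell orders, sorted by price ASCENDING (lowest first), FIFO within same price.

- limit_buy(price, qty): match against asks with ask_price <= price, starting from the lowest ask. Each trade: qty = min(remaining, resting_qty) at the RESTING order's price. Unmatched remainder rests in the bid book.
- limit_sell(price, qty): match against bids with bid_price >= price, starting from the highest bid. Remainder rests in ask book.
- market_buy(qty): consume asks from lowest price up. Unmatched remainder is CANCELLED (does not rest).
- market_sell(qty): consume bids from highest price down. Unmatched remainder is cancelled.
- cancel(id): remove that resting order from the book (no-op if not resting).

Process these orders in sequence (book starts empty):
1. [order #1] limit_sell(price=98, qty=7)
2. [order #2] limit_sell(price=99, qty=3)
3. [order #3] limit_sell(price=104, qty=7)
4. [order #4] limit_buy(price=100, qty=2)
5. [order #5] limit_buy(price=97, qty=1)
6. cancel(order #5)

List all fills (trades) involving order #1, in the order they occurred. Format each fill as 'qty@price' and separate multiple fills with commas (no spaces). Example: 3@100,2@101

After op 1 [order #1] limit_sell(price=98, qty=7): fills=none; bids=[-] asks=[#1:7@98]
After op 2 [order #2] limit_sell(price=99, qty=3): fills=none; bids=[-] asks=[#1:7@98 #2:3@99]
After op 3 [order #3] limit_sell(price=104, qty=7): fills=none; bids=[-] asks=[#1:7@98 #2:3@99 #3:7@104]
After op 4 [order #4] limit_buy(price=100, qty=2): fills=#4x#1:2@98; bids=[-] asks=[#1:5@98 #2:3@99 #3:7@104]
After op 5 [order #5] limit_buy(price=97, qty=1): fills=none; bids=[#5:1@97] asks=[#1:5@98 #2:3@99 #3:7@104]
After op 6 cancel(order #5): fills=none; bids=[-] asks=[#1:5@98 #2:3@99 #3:7@104]

Answer: 2@98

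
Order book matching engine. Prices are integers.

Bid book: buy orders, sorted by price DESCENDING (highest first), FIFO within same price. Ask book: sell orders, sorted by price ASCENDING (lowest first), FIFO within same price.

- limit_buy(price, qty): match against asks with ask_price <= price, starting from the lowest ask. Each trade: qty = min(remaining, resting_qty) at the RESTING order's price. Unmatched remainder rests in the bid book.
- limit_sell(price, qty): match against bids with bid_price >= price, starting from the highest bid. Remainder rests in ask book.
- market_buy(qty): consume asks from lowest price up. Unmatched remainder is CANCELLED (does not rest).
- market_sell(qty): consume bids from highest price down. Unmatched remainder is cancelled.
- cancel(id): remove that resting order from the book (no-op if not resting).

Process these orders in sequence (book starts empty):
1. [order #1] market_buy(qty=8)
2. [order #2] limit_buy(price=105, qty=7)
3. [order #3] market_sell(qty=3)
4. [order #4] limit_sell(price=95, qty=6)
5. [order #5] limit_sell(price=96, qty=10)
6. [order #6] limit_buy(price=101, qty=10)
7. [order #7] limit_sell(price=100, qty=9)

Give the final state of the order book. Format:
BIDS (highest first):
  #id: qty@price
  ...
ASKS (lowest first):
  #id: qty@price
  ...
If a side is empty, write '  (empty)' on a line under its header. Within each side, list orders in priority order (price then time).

After op 1 [order #1] market_buy(qty=8): fills=none; bids=[-] asks=[-]
After op 2 [order #2] limit_buy(price=105, qty=7): fills=none; bids=[#2:7@105] asks=[-]
After op 3 [order #3] market_sell(qty=3): fills=#2x#3:3@105; bids=[#2:4@105] asks=[-]
After op 4 [order #4] limit_sell(price=95, qty=6): fills=#2x#4:4@105; bids=[-] asks=[#4:2@95]
After op 5 [order #5] limit_sell(price=96, qty=10): fills=none; bids=[-] asks=[#4:2@95 #5:10@96]
After op 6 [order #6] limit_buy(price=101, qty=10): fills=#6x#4:2@95 #6x#5:8@96; bids=[-] asks=[#5:2@96]
After op 7 [order #7] limit_sell(price=100, qty=9): fills=none; bids=[-] asks=[#5:2@96 #7:9@100]

Answer: BIDS (highest first):
  (empty)
ASKS (lowest first):
  #5: 2@96
  #7: 9@100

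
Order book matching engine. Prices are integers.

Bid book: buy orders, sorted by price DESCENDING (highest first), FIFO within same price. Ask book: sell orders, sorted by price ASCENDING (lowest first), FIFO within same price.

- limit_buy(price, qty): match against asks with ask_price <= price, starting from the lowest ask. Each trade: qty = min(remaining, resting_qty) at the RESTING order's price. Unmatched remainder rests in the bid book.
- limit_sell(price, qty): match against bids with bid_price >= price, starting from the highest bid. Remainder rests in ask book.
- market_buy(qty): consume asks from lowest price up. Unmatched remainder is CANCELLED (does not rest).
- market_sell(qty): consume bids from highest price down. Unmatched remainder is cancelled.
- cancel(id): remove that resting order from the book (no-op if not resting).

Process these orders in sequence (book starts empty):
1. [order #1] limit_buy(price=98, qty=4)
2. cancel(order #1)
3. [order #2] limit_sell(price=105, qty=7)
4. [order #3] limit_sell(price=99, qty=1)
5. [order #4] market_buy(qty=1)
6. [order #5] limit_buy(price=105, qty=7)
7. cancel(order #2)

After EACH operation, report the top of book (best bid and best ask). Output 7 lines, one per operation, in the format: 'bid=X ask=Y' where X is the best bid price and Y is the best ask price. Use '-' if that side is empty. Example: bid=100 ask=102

After op 1 [order #1] limit_buy(price=98, qty=4): fills=none; bids=[#1:4@98] asks=[-]
After op 2 cancel(order #1): fills=none; bids=[-] asks=[-]
After op 3 [order #2] limit_sell(price=105, qty=7): fills=none; bids=[-] asks=[#2:7@105]
After op 4 [order #3] limit_sell(price=99, qty=1): fills=none; bids=[-] asks=[#3:1@99 #2:7@105]
After op 5 [order #4] market_buy(qty=1): fills=#4x#3:1@99; bids=[-] asks=[#2:7@105]
After op 6 [order #5] limit_buy(price=105, qty=7): fills=#5x#2:7@105; bids=[-] asks=[-]
After op 7 cancel(order #2): fills=none; bids=[-] asks=[-]

Answer: bid=98 ask=-
bid=- ask=-
bid=- ask=105
bid=- ask=99
bid=- ask=105
bid=- ask=-
bid=- ask=-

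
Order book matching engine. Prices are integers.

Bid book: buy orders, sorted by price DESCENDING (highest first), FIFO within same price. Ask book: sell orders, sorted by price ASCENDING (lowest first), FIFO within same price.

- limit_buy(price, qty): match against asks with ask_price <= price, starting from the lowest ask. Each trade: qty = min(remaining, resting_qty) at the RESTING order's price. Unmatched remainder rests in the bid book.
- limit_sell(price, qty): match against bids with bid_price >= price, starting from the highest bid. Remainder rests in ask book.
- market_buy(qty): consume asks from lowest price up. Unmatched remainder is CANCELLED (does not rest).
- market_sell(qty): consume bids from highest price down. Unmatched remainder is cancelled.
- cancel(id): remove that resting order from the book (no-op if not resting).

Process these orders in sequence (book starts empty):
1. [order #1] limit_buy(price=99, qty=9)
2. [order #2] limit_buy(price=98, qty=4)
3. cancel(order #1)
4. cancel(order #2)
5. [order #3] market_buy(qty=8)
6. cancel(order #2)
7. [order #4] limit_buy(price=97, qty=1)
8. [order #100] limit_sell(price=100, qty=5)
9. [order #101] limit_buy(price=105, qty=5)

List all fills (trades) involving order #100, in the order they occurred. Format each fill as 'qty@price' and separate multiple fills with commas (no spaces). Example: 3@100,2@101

After op 1 [order #1] limit_buy(price=99, qty=9): fills=none; bids=[#1:9@99] asks=[-]
After op 2 [order #2] limit_buy(price=98, qty=4): fills=none; bids=[#1:9@99 #2:4@98] asks=[-]
After op 3 cancel(order #1): fills=none; bids=[#2:4@98] asks=[-]
After op 4 cancel(order #2): fills=none; bids=[-] asks=[-]
After op 5 [order #3] market_buy(qty=8): fills=none; bids=[-] asks=[-]
After op 6 cancel(order #2): fills=none; bids=[-] asks=[-]
After op 7 [order #4] limit_buy(price=97, qty=1): fills=none; bids=[#4:1@97] asks=[-]
After op 8 [order #100] limit_sell(price=100, qty=5): fills=none; bids=[#4:1@97] asks=[#100:5@100]
After op 9 [order #101] limit_buy(price=105, qty=5): fills=#101x#100:5@100; bids=[#4:1@97] asks=[-]

Answer: 5@100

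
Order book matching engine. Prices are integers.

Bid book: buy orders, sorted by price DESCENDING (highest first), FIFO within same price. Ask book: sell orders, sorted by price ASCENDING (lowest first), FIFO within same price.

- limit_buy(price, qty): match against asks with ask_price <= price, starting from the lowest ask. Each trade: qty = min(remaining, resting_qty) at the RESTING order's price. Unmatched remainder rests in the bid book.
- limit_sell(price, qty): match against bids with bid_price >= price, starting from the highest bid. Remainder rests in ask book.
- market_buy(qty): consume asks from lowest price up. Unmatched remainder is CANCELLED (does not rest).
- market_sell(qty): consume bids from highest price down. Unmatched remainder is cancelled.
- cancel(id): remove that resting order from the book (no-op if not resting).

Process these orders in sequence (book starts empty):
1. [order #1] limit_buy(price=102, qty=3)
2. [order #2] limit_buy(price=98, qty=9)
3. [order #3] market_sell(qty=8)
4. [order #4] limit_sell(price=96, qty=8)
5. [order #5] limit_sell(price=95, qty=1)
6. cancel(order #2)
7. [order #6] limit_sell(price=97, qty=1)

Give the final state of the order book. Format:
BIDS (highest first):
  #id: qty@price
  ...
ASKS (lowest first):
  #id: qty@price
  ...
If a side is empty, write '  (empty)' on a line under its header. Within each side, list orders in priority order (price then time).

After op 1 [order #1] limit_buy(price=102, qty=3): fills=none; bids=[#1:3@102] asks=[-]
After op 2 [order #2] limit_buy(price=98, qty=9): fills=none; bids=[#1:3@102 #2:9@98] asks=[-]
After op 3 [order #3] market_sell(qty=8): fills=#1x#3:3@102 #2x#3:5@98; bids=[#2:4@98] asks=[-]
After op 4 [order #4] limit_sell(price=96, qty=8): fills=#2x#4:4@98; bids=[-] asks=[#4:4@96]
After op 5 [order #5] limit_sell(price=95, qty=1): fills=none; bids=[-] asks=[#5:1@95 #4:4@96]
After op 6 cancel(order #2): fills=none; bids=[-] asks=[#5:1@95 #4:4@96]
After op 7 [order #6] limit_sell(price=97, qty=1): fills=none; bids=[-] asks=[#5:1@95 #4:4@96 #6:1@97]

Answer: BIDS (highest first):
  (empty)
ASKS (lowest first):
  #5: 1@95
  #4: 4@96
  #6: 1@97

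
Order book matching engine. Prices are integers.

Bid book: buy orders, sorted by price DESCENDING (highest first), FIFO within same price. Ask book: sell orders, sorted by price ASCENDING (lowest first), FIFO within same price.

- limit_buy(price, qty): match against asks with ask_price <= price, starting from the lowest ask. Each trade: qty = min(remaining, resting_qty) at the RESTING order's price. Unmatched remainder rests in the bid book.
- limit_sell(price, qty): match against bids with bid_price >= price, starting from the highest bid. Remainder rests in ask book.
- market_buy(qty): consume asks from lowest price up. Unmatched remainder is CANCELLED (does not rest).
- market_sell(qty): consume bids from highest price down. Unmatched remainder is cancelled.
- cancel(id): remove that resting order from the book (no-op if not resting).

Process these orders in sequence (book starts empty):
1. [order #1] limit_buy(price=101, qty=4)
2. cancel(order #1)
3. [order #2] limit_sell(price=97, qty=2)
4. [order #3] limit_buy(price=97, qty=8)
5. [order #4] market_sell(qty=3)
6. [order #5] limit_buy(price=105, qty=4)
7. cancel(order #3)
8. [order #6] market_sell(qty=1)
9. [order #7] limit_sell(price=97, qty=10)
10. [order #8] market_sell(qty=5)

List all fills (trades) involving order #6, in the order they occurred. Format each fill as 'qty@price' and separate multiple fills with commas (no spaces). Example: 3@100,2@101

After op 1 [order #1] limit_buy(price=101, qty=4): fills=none; bids=[#1:4@101] asks=[-]
After op 2 cancel(order #1): fills=none; bids=[-] asks=[-]
After op 3 [order #2] limit_sell(price=97, qty=2): fills=none; bids=[-] asks=[#2:2@97]
After op 4 [order #3] limit_buy(price=97, qty=8): fills=#3x#2:2@97; bids=[#3:6@97] asks=[-]
After op 5 [order #4] market_sell(qty=3): fills=#3x#4:3@97; bids=[#3:3@97] asks=[-]
After op 6 [order #5] limit_buy(price=105, qty=4): fills=none; bids=[#5:4@105 #3:3@97] asks=[-]
After op 7 cancel(order #3): fills=none; bids=[#5:4@105] asks=[-]
After op 8 [order #6] market_sell(qty=1): fills=#5x#6:1@105; bids=[#5:3@105] asks=[-]
After op 9 [order #7] limit_sell(price=97, qty=10): fills=#5x#7:3@105; bids=[-] asks=[#7:7@97]
After op 10 [order #8] market_sell(qty=5): fills=none; bids=[-] asks=[#7:7@97]

Answer: 1@105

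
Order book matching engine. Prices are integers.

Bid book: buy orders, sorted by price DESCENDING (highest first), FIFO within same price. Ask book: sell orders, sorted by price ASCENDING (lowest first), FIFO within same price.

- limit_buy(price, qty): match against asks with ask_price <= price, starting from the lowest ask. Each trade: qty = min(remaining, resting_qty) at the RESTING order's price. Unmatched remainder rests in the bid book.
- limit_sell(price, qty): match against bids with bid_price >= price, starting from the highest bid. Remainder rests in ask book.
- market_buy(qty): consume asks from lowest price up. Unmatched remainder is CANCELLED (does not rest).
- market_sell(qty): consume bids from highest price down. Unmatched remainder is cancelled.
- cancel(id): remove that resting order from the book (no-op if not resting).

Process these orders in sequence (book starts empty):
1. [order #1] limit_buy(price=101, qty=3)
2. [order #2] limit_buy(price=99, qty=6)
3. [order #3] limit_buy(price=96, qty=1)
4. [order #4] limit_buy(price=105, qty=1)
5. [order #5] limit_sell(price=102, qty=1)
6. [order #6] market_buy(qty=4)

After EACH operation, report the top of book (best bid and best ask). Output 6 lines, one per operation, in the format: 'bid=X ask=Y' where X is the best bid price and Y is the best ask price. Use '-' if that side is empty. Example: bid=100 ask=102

Answer: bid=101 ask=-
bid=101 ask=-
bid=101 ask=-
bid=105 ask=-
bid=101 ask=-
bid=101 ask=-

Derivation:
After op 1 [order #1] limit_buy(price=101, qty=3): fills=none; bids=[#1:3@101] asks=[-]
After op 2 [order #2] limit_buy(price=99, qty=6): fills=none; bids=[#1:3@101 #2:6@99] asks=[-]
After op 3 [order #3] limit_buy(price=96, qty=1): fills=none; bids=[#1:3@101 #2:6@99 #3:1@96] asks=[-]
After op 4 [order #4] limit_buy(price=105, qty=1): fills=none; bids=[#4:1@105 #1:3@101 #2:6@99 #3:1@96] asks=[-]
After op 5 [order #5] limit_sell(price=102, qty=1): fills=#4x#5:1@105; bids=[#1:3@101 #2:6@99 #3:1@96] asks=[-]
After op 6 [order #6] market_buy(qty=4): fills=none; bids=[#1:3@101 #2:6@99 #3:1@96] asks=[-]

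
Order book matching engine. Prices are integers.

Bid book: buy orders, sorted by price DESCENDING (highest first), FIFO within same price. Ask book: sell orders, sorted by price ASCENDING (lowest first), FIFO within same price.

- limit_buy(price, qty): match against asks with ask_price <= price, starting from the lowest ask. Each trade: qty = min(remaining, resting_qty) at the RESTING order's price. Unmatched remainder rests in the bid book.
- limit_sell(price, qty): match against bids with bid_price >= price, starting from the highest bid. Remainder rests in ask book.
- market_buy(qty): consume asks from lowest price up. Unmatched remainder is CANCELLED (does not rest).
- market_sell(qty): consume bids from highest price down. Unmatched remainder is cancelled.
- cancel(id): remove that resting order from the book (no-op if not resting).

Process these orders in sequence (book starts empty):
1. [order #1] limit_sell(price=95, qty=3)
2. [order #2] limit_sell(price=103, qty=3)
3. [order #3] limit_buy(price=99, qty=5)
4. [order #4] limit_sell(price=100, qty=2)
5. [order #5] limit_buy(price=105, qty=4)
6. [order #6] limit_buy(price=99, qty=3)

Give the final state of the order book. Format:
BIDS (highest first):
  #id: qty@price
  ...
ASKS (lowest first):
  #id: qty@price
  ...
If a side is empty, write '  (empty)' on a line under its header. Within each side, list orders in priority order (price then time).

Answer: BIDS (highest first):
  #3: 2@99
  #6: 3@99
ASKS (lowest first):
  #2: 1@103

Derivation:
After op 1 [order #1] limit_sell(price=95, qty=3): fills=none; bids=[-] asks=[#1:3@95]
After op 2 [order #2] limit_sell(price=103, qty=3): fills=none; bids=[-] asks=[#1:3@95 #2:3@103]
After op 3 [order #3] limit_buy(price=99, qty=5): fills=#3x#1:3@95; bids=[#3:2@99] asks=[#2:3@103]
After op 4 [order #4] limit_sell(price=100, qty=2): fills=none; bids=[#3:2@99] asks=[#4:2@100 #2:3@103]
After op 5 [order #5] limit_buy(price=105, qty=4): fills=#5x#4:2@100 #5x#2:2@103; bids=[#3:2@99] asks=[#2:1@103]
After op 6 [order #6] limit_buy(price=99, qty=3): fills=none; bids=[#3:2@99 #6:3@99] asks=[#2:1@103]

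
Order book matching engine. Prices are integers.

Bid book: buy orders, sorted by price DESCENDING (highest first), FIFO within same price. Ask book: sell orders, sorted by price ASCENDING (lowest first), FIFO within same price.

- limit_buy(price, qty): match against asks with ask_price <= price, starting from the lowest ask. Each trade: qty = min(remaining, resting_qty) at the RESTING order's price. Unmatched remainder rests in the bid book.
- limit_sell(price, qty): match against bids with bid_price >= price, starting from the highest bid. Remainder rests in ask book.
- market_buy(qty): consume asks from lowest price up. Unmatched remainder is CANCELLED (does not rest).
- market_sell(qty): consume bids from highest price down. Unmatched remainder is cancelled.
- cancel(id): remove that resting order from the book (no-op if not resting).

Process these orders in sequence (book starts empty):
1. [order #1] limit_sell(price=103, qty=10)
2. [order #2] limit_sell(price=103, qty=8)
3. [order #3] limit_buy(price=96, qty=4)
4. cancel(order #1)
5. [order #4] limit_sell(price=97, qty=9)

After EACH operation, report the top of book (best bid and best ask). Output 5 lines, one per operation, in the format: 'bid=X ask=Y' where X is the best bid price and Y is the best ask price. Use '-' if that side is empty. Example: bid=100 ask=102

After op 1 [order #1] limit_sell(price=103, qty=10): fills=none; bids=[-] asks=[#1:10@103]
After op 2 [order #2] limit_sell(price=103, qty=8): fills=none; bids=[-] asks=[#1:10@103 #2:8@103]
After op 3 [order #3] limit_buy(price=96, qty=4): fills=none; bids=[#3:4@96] asks=[#1:10@103 #2:8@103]
After op 4 cancel(order #1): fills=none; bids=[#3:4@96] asks=[#2:8@103]
After op 5 [order #4] limit_sell(price=97, qty=9): fills=none; bids=[#3:4@96] asks=[#4:9@97 #2:8@103]

Answer: bid=- ask=103
bid=- ask=103
bid=96 ask=103
bid=96 ask=103
bid=96 ask=97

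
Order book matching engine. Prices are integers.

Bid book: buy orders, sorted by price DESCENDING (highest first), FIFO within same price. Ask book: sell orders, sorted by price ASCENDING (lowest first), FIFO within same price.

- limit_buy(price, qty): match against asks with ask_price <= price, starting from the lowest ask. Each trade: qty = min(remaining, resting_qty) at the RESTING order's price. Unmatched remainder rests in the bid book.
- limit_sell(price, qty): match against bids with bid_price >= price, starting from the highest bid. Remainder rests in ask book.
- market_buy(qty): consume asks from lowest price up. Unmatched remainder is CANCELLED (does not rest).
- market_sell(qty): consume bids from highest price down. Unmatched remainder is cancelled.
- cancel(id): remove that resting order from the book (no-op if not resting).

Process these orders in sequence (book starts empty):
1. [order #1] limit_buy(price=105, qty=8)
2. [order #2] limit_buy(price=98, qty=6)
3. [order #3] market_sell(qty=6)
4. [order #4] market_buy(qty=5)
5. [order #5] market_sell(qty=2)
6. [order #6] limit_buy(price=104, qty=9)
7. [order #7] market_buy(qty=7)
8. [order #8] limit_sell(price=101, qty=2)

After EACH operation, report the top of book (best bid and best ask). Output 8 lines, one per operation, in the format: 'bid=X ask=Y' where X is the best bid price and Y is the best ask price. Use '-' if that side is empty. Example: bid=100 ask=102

After op 1 [order #1] limit_buy(price=105, qty=8): fills=none; bids=[#1:8@105] asks=[-]
After op 2 [order #2] limit_buy(price=98, qty=6): fills=none; bids=[#1:8@105 #2:6@98] asks=[-]
After op 3 [order #3] market_sell(qty=6): fills=#1x#3:6@105; bids=[#1:2@105 #2:6@98] asks=[-]
After op 4 [order #4] market_buy(qty=5): fills=none; bids=[#1:2@105 #2:6@98] asks=[-]
After op 5 [order #5] market_sell(qty=2): fills=#1x#5:2@105; bids=[#2:6@98] asks=[-]
After op 6 [order #6] limit_buy(price=104, qty=9): fills=none; bids=[#6:9@104 #2:6@98] asks=[-]
After op 7 [order #7] market_buy(qty=7): fills=none; bids=[#6:9@104 #2:6@98] asks=[-]
After op 8 [order #8] limit_sell(price=101, qty=2): fills=#6x#8:2@104; bids=[#6:7@104 #2:6@98] asks=[-]

Answer: bid=105 ask=-
bid=105 ask=-
bid=105 ask=-
bid=105 ask=-
bid=98 ask=-
bid=104 ask=-
bid=104 ask=-
bid=104 ask=-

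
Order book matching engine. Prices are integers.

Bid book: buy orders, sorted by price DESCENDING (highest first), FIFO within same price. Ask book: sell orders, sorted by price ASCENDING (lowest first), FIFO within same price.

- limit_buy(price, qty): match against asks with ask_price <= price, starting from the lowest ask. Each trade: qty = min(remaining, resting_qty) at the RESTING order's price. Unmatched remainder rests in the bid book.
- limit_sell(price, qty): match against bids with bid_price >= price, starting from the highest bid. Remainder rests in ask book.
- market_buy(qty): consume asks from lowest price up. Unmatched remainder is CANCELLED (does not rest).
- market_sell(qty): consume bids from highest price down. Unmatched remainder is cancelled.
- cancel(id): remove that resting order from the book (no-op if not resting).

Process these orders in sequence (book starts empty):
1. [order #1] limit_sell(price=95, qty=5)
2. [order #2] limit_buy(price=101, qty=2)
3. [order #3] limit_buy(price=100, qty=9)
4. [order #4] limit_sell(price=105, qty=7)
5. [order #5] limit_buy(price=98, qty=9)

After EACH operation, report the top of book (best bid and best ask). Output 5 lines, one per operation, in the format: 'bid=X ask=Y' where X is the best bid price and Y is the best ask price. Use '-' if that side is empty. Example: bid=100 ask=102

Answer: bid=- ask=95
bid=- ask=95
bid=100 ask=-
bid=100 ask=105
bid=100 ask=105

Derivation:
After op 1 [order #1] limit_sell(price=95, qty=5): fills=none; bids=[-] asks=[#1:5@95]
After op 2 [order #2] limit_buy(price=101, qty=2): fills=#2x#1:2@95; bids=[-] asks=[#1:3@95]
After op 3 [order #3] limit_buy(price=100, qty=9): fills=#3x#1:3@95; bids=[#3:6@100] asks=[-]
After op 4 [order #4] limit_sell(price=105, qty=7): fills=none; bids=[#3:6@100] asks=[#4:7@105]
After op 5 [order #5] limit_buy(price=98, qty=9): fills=none; bids=[#3:6@100 #5:9@98] asks=[#4:7@105]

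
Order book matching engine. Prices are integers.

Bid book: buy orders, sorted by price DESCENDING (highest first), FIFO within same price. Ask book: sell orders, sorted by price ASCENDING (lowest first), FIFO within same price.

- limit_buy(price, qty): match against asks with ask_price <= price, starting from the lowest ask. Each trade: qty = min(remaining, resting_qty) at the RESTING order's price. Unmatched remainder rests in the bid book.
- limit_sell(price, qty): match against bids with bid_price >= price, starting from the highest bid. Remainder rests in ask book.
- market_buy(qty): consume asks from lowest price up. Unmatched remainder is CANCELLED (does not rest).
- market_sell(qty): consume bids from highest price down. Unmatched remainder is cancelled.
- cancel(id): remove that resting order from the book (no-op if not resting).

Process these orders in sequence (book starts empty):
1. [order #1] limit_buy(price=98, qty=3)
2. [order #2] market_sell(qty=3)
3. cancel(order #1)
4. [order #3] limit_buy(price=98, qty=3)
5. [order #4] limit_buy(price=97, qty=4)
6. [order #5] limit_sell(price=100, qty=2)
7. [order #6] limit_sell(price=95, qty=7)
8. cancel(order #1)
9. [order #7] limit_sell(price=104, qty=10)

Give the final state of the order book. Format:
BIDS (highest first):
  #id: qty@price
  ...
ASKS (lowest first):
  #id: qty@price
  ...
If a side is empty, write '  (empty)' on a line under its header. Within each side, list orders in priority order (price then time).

After op 1 [order #1] limit_buy(price=98, qty=3): fills=none; bids=[#1:3@98] asks=[-]
After op 2 [order #2] market_sell(qty=3): fills=#1x#2:3@98; bids=[-] asks=[-]
After op 3 cancel(order #1): fills=none; bids=[-] asks=[-]
After op 4 [order #3] limit_buy(price=98, qty=3): fills=none; bids=[#3:3@98] asks=[-]
After op 5 [order #4] limit_buy(price=97, qty=4): fills=none; bids=[#3:3@98 #4:4@97] asks=[-]
After op 6 [order #5] limit_sell(price=100, qty=2): fills=none; bids=[#3:3@98 #4:4@97] asks=[#5:2@100]
After op 7 [order #6] limit_sell(price=95, qty=7): fills=#3x#6:3@98 #4x#6:4@97; bids=[-] asks=[#5:2@100]
After op 8 cancel(order #1): fills=none; bids=[-] asks=[#5:2@100]
After op 9 [order #7] limit_sell(price=104, qty=10): fills=none; bids=[-] asks=[#5:2@100 #7:10@104]

Answer: BIDS (highest first):
  (empty)
ASKS (lowest first):
  #5: 2@100
  #7: 10@104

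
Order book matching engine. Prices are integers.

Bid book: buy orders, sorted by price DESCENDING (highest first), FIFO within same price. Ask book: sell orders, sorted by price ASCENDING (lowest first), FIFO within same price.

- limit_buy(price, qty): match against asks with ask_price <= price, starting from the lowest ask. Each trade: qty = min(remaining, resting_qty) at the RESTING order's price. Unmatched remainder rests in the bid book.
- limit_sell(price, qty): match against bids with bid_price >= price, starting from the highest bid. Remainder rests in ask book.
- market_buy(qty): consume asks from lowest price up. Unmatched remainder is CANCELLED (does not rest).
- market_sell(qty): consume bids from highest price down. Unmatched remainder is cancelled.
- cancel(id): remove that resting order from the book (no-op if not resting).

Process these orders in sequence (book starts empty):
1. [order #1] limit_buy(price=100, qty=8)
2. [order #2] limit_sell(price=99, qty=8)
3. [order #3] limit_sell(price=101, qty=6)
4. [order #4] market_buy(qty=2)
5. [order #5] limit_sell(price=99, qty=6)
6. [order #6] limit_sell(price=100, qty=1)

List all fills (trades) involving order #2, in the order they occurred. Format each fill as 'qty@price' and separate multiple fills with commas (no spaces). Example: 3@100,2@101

After op 1 [order #1] limit_buy(price=100, qty=8): fills=none; bids=[#1:8@100] asks=[-]
After op 2 [order #2] limit_sell(price=99, qty=8): fills=#1x#2:8@100; bids=[-] asks=[-]
After op 3 [order #3] limit_sell(price=101, qty=6): fills=none; bids=[-] asks=[#3:6@101]
After op 4 [order #4] market_buy(qty=2): fills=#4x#3:2@101; bids=[-] asks=[#3:4@101]
After op 5 [order #5] limit_sell(price=99, qty=6): fills=none; bids=[-] asks=[#5:6@99 #3:4@101]
After op 6 [order #6] limit_sell(price=100, qty=1): fills=none; bids=[-] asks=[#5:6@99 #6:1@100 #3:4@101]

Answer: 8@100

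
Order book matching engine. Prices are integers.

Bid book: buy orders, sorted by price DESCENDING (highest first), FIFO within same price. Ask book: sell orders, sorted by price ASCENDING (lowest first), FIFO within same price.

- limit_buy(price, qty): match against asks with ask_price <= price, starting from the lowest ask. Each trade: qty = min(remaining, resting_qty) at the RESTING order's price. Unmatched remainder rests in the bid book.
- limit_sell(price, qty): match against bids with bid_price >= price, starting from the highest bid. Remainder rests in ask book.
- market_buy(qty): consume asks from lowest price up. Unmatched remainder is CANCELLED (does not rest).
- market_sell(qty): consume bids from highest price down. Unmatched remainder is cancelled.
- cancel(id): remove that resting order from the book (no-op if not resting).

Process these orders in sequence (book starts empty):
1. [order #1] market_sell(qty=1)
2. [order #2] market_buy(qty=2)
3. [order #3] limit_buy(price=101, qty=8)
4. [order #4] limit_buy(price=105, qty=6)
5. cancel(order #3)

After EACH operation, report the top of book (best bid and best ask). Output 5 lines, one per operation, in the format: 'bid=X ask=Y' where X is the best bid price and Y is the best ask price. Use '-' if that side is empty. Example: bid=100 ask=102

Answer: bid=- ask=-
bid=- ask=-
bid=101 ask=-
bid=105 ask=-
bid=105 ask=-

Derivation:
After op 1 [order #1] market_sell(qty=1): fills=none; bids=[-] asks=[-]
After op 2 [order #2] market_buy(qty=2): fills=none; bids=[-] asks=[-]
After op 3 [order #3] limit_buy(price=101, qty=8): fills=none; bids=[#3:8@101] asks=[-]
After op 4 [order #4] limit_buy(price=105, qty=6): fills=none; bids=[#4:6@105 #3:8@101] asks=[-]
After op 5 cancel(order #3): fills=none; bids=[#4:6@105] asks=[-]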